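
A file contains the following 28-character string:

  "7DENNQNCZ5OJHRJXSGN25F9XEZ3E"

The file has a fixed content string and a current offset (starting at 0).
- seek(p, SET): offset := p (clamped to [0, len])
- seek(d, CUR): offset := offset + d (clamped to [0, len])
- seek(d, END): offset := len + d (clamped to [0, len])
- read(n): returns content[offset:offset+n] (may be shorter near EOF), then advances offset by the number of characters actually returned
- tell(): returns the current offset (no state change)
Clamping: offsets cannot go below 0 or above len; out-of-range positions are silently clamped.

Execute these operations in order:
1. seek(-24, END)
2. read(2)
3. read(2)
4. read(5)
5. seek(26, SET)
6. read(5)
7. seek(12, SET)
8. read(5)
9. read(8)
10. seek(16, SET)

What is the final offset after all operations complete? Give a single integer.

After 1 (seek(-24, END)): offset=4
After 2 (read(2)): returned 'NQ', offset=6
After 3 (read(2)): returned 'NC', offset=8
After 4 (read(5)): returned 'Z5OJH', offset=13
After 5 (seek(26, SET)): offset=26
After 6 (read(5)): returned '3E', offset=28
After 7 (seek(12, SET)): offset=12
After 8 (read(5)): returned 'HRJXS', offset=17
After 9 (read(8)): returned 'GN25F9XE', offset=25
After 10 (seek(16, SET)): offset=16

Answer: 16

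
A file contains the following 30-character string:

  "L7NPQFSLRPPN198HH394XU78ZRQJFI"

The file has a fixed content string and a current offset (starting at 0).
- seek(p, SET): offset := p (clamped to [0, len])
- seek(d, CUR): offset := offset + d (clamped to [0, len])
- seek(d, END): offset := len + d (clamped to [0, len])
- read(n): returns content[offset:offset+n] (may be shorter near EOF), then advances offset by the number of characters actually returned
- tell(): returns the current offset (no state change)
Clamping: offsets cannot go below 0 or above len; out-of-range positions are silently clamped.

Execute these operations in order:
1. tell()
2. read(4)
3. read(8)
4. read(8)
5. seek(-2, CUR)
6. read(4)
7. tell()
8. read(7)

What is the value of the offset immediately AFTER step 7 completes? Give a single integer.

Answer: 22

Derivation:
After 1 (tell()): offset=0
After 2 (read(4)): returned 'L7NP', offset=4
After 3 (read(8)): returned 'QFSLRPPN', offset=12
After 4 (read(8)): returned '198HH394', offset=20
After 5 (seek(-2, CUR)): offset=18
After 6 (read(4)): returned '94XU', offset=22
After 7 (tell()): offset=22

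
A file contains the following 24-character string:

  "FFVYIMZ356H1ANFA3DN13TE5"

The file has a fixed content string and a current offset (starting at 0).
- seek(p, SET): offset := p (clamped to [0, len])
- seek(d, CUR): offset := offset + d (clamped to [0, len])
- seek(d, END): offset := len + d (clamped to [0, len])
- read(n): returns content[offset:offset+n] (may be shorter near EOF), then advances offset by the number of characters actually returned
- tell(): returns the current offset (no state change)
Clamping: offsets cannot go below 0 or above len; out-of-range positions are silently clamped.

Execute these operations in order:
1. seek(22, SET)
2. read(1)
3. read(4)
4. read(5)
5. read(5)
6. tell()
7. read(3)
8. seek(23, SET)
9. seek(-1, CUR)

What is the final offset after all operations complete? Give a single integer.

After 1 (seek(22, SET)): offset=22
After 2 (read(1)): returned 'E', offset=23
After 3 (read(4)): returned '5', offset=24
After 4 (read(5)): returned '', offset=24
After 5 (read(5)): returned '', offset=24
After 6 (tell()): offset=24
After 7 (read(3)): returned '', offset=24
After 8 (seek(23, SET)): offset=23
After 9 (seek(-1, CUR)): offset=22

Answer: 22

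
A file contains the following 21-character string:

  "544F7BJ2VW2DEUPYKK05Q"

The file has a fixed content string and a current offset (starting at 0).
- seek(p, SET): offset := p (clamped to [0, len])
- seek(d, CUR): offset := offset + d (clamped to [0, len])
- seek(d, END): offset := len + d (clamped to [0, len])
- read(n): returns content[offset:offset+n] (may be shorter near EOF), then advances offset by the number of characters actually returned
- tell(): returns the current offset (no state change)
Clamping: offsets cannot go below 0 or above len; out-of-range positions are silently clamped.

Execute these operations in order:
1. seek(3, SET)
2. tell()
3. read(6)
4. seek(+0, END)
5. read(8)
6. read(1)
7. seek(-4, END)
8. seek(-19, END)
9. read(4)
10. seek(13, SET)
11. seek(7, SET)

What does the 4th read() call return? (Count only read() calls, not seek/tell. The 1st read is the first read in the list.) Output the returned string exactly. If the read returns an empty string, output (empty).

Answer: 4F7B

Derivation:
After 1 (seek(3, SET)): offset=3
After 2 (tell()): offset=3
After 3 (read(6)): returned 'F7BJ2V', offset=9
After 4 (seek(+0, END)): offset=21
After 5 (read(8)): returned '', offset=21
After 6 (read(1)): returned '', offset=21
After 7 (seek(-4, END)): offset=17
After 8 (seek(-19, END)): offset=2
After 9 (read(4)): returned '4F7B', offset=6
After 10 (seek(13, SET)): offset=13
After 11 (seek(7, SET)): offset=7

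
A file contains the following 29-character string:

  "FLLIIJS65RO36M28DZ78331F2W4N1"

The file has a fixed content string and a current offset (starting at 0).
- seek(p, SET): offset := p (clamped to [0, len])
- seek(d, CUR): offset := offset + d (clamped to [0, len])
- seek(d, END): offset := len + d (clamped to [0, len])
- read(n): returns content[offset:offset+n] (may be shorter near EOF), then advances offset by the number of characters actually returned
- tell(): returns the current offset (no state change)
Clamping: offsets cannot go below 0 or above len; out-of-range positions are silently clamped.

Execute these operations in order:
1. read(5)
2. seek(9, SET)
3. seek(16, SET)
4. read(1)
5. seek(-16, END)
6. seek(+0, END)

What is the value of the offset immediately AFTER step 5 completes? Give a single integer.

Answer: 13

Derivation:
After 1 (read(5)): returned 'FLLII', offset=5
After 2 (seek(9, SET)): offset=9
After 3 (seek(16, SET)): offset=16
After 4 (read(1)): returned 'D', offset=17
After 5 (seek(-16, END)): offset=13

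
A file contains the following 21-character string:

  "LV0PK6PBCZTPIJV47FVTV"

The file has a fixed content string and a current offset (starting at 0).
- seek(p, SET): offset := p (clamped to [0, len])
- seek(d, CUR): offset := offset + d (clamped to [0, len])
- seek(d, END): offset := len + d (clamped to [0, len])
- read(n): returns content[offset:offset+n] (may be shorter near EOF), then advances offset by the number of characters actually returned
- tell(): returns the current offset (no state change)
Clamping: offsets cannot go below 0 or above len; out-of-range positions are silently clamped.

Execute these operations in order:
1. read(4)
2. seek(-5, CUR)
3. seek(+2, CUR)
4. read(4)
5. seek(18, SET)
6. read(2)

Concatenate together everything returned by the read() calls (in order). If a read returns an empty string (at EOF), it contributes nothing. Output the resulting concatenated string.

Answer: LV0P0PK6VT

Derivation:
After 1 (read(4)): returned 'LV0P', offset=4
After 2 (seek(-5, CUR)): offset=0
After 3 (seek(+2, CUR)): offset=2
After 4 (read(4)): returned '0PK6', offset=6
After 5 (seek(18, SET)): offset=18
After 6 (read(2)): returned 'VT', offset=20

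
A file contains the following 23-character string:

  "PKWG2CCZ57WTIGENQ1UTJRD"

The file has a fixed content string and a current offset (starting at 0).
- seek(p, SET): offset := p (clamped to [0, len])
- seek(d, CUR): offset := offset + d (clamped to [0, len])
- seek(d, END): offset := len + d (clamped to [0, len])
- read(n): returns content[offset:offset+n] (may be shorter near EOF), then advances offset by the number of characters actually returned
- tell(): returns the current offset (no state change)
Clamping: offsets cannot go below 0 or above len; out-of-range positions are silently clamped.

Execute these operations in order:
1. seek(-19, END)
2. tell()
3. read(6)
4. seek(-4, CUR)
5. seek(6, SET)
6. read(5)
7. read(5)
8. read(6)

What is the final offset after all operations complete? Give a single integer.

After 1 (seek(-19, END)): offset=4
After 2 (tell()): offset=4
After 3 (read(6)): returned '2CCZ57', offset=10
After 4 (seek(-4, CUR)): offset=6
After 5 (seek(6, SET)): offset=6
After 6 (read(5)): returned 'CZ57W', offset=11
After 7 (read(5)): returned 'TIGEN', offset=16
After 8 (read(6)): returned 'Q1UTJR', offset=22

Answer: 22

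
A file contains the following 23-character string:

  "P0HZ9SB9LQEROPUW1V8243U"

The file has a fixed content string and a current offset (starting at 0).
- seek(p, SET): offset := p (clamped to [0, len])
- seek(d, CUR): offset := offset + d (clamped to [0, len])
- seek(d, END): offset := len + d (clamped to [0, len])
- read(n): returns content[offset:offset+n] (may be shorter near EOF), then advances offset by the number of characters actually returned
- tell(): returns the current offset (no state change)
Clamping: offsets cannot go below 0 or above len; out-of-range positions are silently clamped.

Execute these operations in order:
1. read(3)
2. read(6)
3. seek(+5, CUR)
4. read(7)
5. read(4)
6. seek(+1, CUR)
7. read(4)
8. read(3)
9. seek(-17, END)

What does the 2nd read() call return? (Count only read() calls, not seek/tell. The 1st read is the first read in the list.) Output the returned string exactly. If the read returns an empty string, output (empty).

After 1 (read(3)): returned 'P0H', offset=3
After 2 (read(6)): returned 'Z9SB9L', offset=9
After 3 (seek(+5, CUR)): offset=14
After 4 (read(7)): returned 'UW1V824', offset=21
After 5 (read(4)): returned '3U', offset=23
After 6 (seek(+1, CUR)): offset=23
After 7 (read(4)): returned '', offset=23
After 8 (read(3)): returned '', offset=23
After 9 (seek(-17, END)): offset=6

Answer: Z9SB9L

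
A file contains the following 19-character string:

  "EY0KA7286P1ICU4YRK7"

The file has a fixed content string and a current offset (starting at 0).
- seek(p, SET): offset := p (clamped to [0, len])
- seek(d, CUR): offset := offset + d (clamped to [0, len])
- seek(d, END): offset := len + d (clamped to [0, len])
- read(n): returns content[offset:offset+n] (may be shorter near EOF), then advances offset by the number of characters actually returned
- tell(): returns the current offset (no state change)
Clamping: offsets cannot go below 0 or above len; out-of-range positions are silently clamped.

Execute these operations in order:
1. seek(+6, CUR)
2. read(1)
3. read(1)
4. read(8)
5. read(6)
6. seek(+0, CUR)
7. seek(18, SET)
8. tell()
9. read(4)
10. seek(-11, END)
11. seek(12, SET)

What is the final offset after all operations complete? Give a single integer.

Answer: 12

Derivation:
After 1 (seek(+6, CUR)): offset=6
After 2 (read(1)): returned '2', offset=7
After 3 (read(1)): returned '8', offset=8
After 4 (read(8)): returned '6P1ICU4Y', offset=16
After 5 (read(6)): returned 'RK7', offset=19
After 6 (seek(+0, CUR)): offset=19
After 7 (seek(18, SET)): offset=18
After 8 (tell()): offset=18
After 9 (read(4)): returned '7', offset=19
After 10 (seek(-11, END)): offset=8
After 11 (seek(12, SET)): offset=12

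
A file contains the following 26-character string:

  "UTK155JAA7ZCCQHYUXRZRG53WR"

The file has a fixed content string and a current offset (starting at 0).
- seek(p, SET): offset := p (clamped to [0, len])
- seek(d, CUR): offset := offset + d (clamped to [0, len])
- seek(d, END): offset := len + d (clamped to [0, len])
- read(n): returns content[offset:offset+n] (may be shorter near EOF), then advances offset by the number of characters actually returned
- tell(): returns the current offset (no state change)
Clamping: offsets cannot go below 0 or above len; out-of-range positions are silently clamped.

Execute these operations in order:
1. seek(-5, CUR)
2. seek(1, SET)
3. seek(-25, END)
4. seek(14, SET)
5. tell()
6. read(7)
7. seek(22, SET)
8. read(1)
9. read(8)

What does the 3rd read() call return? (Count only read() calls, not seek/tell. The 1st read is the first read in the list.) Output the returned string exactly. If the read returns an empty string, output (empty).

After 1 (seek(-5, CUR)): offset=0
After 2 (seek(1, SET)): offset=1
After 3 (seek(-25, END)): offset=1
After 4 (seek(14, SET)): offset=14
After 5 (tell()): offset=14
After 6 (read(7)): returned 'HYUXRZR', offset=21
After 7 (seek(22, SET)): offset=22
After 8 (read(1)): returned '5', offset=23
After 9 (read(8)): returned '3WR', offset=26

Answer: 3WR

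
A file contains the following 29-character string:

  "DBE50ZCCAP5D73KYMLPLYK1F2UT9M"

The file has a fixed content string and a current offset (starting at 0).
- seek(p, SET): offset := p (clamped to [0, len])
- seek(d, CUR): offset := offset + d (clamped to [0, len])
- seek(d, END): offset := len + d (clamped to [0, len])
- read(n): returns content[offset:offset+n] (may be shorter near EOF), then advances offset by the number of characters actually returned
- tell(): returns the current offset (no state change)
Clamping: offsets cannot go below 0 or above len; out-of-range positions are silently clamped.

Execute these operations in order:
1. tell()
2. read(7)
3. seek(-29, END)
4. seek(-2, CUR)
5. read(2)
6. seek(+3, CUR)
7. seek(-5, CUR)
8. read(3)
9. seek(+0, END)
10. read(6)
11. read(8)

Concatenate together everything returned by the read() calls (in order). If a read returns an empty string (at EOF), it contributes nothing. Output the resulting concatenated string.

Answer: DBE50ZCDBDBE

Derivation:
After 1 (tell()): offset=0
After 2 (read(7)): returned 'DBE50ZC', offset=7
After 3 (seek(-29, END)): offset=0
After 4 (seek(-2, CUR)): offset=0
After 5 (read(2)): returned 'DB', offset=2
After 6 (seek(+3, CUR)): offset=5
After 7 (seek(-5, CUR)): offset=0
After 8 (read(3)): returned 'DBE', offset=3
After 9 (seek(+0, END)): offset=29
After 10 (read(6)): returned '', offset=29
After 11 (read(8)): returned '', offset=29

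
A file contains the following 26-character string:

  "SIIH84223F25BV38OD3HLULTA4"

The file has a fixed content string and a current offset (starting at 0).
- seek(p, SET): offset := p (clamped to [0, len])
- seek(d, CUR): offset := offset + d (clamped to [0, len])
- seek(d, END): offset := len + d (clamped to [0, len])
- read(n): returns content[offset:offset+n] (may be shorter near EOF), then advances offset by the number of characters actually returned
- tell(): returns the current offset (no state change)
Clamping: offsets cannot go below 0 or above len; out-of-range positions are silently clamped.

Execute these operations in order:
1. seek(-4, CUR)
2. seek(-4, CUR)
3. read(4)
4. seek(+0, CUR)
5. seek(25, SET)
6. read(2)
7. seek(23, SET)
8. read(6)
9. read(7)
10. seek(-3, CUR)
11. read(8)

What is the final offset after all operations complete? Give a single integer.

After 1 (seek(-4, CUR)): offset=0
After 2 (seek(-4, CUR)): offset=0
After 3 (read(4)): returned 'SIIH', offset=4
After 4 (seek(+0, CUR)): offset=4
After 5 (seek(25, SET)): offset=25
After 6 (read(2)): returned '4', offset=26
After 7 (seek(23, SET)): offset=23
After 8 (read(6)): returned 'TA4', offset=26
After 9 (read(7)): returned '', offset=26
After 10 (seek(-3, CUR)): offset=23
After 11 (read(8)): returned 'TA4', offset=26

Answer: 26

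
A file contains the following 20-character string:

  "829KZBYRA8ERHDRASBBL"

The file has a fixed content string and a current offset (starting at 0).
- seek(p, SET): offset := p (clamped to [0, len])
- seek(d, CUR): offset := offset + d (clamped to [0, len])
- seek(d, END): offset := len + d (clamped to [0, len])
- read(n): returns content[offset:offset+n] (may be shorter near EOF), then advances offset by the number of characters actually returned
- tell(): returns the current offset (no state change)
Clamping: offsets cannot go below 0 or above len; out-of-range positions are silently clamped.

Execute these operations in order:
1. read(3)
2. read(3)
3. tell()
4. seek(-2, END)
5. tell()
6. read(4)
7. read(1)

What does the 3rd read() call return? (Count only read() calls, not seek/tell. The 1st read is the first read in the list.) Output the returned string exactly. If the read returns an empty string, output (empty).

Answer: BL

Derivation:
After 1 (read(3)): returned '829', offset=3
After 2 (read(3)): returned 'KZB', offset=6
After 3 (tell()): offset=6
After 4 (seek(-2, END)): offset=18
After 5 (tell()): offset=18
After 6 (read(4)): returned 'BL', offset=20
After 7 (read(1)): returned '', offset=20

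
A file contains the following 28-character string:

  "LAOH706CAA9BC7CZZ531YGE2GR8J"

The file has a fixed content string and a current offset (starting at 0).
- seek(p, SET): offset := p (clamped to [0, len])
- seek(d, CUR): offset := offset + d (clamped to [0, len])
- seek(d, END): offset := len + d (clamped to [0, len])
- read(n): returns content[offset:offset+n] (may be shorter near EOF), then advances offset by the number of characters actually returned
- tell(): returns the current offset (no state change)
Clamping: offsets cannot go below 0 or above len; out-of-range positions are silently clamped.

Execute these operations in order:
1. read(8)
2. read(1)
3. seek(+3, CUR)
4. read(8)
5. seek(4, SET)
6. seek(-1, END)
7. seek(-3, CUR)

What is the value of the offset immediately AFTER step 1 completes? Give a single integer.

Answer: 8

Derivation:
After 1 (read(8)): returned 'LAOH706C', offset=8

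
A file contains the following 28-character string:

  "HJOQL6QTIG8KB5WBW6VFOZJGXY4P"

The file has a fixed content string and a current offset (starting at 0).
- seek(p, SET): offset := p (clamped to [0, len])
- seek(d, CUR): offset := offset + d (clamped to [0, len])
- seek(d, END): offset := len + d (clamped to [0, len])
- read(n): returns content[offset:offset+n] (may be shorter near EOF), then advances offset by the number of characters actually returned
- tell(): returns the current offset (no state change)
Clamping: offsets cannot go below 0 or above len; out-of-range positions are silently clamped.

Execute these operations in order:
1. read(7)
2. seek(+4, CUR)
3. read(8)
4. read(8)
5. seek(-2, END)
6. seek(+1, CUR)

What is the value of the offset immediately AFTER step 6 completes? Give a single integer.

After 1 (read(7)): returned 'HJOQL6Q', offset=7
After 2 (seek(+4, CUR)): offset=11
After 3 (read(8)): returned 'KB5WBW6V', offset=19
After 4 (read(8)): returned 'FOZJGXY4', offset=27
After 5 (seek(-2, END)): offset=26
After 6 (seek(+1, CUR)): offset=27

Answer: 27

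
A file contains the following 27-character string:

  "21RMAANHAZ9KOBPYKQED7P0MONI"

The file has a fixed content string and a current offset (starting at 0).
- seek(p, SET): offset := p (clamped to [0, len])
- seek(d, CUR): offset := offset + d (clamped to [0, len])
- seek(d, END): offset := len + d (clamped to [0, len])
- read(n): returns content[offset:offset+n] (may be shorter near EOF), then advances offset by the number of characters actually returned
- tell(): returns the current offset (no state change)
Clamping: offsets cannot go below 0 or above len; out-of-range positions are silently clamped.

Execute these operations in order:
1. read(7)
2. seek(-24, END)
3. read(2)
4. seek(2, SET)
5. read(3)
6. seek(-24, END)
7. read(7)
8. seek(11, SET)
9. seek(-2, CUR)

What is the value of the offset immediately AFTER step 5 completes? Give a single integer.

Answer: 5

Derivation:
After 1 (read(7)): returned '21RMAAN', offset=7
After 2 (seek(-24, END)): offset=3
After 3 (read(2)): returned 'MA', offset=5
After 4 (seek(2, SET)): offset=2
After 5 (read(3)): returned 'RMA', offset=5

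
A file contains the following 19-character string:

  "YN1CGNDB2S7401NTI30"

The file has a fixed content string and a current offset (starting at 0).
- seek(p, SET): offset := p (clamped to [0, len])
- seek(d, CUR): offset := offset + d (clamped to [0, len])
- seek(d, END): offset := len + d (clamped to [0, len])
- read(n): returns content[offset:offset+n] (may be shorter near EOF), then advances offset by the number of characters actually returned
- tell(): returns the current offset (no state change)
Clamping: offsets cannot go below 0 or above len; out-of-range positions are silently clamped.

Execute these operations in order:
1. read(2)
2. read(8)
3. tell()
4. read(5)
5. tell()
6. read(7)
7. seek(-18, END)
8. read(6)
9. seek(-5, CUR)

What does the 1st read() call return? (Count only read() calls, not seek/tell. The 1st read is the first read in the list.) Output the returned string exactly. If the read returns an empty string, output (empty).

Answer: YN

Derivation:
After 1 (read(2)): returned 'YN', offset=2
After 2 (read(8)): returned '1CGNDB2S', offset=10
After 3 (tell()): offset=10
After 4 (read(5)): returned '7401N', offset=15
After 5 (tell()): offset=15
After 6 (read(7)): returned 'TI30', offset=19
After 7 (seek(-18, END)): offset=1
After 8 (read(6)): returned 'N1CGND', offset=7
After 9 (seek(-5, CUR)): offset=2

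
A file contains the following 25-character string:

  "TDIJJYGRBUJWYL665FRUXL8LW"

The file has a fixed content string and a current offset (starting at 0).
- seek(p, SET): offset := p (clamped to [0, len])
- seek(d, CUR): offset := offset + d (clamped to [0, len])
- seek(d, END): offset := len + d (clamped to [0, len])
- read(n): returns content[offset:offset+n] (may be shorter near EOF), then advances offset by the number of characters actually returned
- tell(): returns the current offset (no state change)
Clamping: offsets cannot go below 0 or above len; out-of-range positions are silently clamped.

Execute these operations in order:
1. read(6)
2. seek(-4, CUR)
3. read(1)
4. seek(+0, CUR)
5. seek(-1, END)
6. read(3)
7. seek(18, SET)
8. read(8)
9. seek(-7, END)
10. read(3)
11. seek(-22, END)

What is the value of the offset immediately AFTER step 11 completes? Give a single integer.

Answer: 3

Derivation:
After 1 (read(6)): returned 'TDIJJY', offset=6
After 2 (seek(-4, CUR)): offset=2
After 3 (read(1)): returned 'I', offset=3
After 4 (seek(+0, CUR)): offset=3
After 5 (seek(-1, END)): offset=24
After 6 (read(3)): returned 'W', offset=25
After 7 (seek(18, SET)): offset=18
After 8 (read(8)): returned 'RUXL8LW', offset=25
After 9 (seek(-7, END)): offset=18
After 10 (read(3)): returned 'RUX', offset=21
After 11 (seek(-22, END)): offset=3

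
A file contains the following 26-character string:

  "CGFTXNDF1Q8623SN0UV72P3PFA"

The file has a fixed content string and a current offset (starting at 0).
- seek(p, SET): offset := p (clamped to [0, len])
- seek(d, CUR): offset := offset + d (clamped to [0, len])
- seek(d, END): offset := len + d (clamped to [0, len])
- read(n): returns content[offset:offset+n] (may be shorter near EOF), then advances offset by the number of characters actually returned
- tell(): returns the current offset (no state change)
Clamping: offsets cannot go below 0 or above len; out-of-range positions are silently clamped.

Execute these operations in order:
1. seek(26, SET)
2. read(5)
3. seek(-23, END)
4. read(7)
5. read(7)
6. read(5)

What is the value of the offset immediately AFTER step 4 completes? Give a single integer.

Answer: 10

Derivation:
After 1 (seek(26, SET)): offset=26
After 2 (read(5)): returned '', offset=26
After 3 (seek(-23, END)): offset=3
After 4 (read(7)): returned 'TXNDF1Q', offset=10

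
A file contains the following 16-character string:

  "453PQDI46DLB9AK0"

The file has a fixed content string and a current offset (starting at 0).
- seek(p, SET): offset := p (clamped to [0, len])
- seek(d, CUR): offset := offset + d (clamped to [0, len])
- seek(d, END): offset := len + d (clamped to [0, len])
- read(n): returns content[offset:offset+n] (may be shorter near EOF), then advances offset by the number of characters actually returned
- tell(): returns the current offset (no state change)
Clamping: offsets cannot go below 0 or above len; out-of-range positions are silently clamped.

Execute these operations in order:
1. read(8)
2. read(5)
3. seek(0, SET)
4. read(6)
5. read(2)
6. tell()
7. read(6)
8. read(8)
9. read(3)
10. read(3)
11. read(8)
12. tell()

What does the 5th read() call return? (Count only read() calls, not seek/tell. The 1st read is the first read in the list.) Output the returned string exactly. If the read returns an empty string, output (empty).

After 1 (read(8)): returned '453PQDI4', offset=8
After 2 (read(5)): returned '6DLB9', offset=13
After 3 (seek(0, SET)): offset=0
After 4 (read(6)): returned '453PQD', offset=6
After 5 (read(2)): returned 'I4', offset=8
After 6 (tell()): offset=8
After 7 (read(6)): returned '6DLB9A', offset=14
After 8 (read(8)): returned 'K0', offset=16
After 9 (read(3)): returned '', offset=16
After 10 (read(3)): returned '', offset=16
After 11 (read(8)): returned '', offset=16
After 12 (tell()): offset=16

Answer: 6DLB9A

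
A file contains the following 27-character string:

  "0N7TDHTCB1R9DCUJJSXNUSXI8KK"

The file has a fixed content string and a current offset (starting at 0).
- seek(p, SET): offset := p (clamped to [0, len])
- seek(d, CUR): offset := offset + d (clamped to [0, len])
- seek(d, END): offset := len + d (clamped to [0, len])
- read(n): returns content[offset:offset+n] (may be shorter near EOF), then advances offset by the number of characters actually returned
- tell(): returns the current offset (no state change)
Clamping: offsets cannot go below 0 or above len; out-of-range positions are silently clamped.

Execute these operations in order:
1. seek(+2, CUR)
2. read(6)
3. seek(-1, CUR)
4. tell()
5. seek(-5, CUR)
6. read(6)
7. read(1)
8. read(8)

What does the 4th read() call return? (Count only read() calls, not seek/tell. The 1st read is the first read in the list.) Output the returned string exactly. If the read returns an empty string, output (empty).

After 1 (seek(+2, CUR)): offset=2
After 2 (read(6)): returned '7TDHTC', offset=8
After 3 (seek(-1, CUR)): offset=7
After 4 (tell()): offset=7
After 5 (seek(-5, CUR)): offset=2
After 6 (read(6)): returned '7TDHTC', offset=8
After 7 (read(1)): returned 'B', offset=9
After 8 (read(8)): returned '1R9DCUJJ', offset=17

Answer: 1R9DCUJJ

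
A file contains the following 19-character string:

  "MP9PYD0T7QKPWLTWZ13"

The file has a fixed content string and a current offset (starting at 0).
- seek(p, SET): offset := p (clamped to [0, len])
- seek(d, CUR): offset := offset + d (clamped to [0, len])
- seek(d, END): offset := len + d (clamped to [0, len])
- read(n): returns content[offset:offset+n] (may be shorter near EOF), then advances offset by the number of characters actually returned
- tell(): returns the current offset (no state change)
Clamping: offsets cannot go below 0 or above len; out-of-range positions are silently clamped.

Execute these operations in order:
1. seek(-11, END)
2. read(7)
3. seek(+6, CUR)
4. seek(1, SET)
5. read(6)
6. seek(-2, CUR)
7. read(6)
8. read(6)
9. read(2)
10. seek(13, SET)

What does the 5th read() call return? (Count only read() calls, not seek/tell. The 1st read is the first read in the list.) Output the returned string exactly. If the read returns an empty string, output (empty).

Answer: 13

Derivation:
After 1 (seek(-11, END)): offset=8
After 2 (read(7)): returned '7QKPWLT', offset=15
After 3 (seek(+6, CUR)): offset=19
After 4 (seek(1, SET)): offset=1
After 5 (read(6)): returned 'P9PYD0', offset=7
After 6 (seek(-2, CUR)): offset=5
After 7 (read(6)): returned 'D0T7QK', offset=11
After 8 (read(6)): returned 'PWLTWZ', offset=17
After 9 (read(2)): returned '13', offset=19
After 10 (seek(13, SET)): offset=13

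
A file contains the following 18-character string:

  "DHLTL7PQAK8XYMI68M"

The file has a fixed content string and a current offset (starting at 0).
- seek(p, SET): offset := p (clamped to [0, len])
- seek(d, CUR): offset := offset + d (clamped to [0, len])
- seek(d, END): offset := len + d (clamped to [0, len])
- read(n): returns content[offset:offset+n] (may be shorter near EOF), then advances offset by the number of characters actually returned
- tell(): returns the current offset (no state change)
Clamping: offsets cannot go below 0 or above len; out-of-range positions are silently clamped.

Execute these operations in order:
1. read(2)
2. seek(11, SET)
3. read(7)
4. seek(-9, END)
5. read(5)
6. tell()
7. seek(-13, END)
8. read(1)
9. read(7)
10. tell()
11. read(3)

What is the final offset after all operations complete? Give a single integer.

Answer: 16

Derivation:
After 1 (read(2)): returned 'DH', offset=2
After 2 (seek(11, SET)): offset=11
After 3 (read(7)): returned 'XYMI68M', offset=18
After 4 (seek(-9, END)): offset=9
After 5 (read(5)): returned 'K8XYM', offset=14
After 6 (tell()): offset=14
After 7 (seek(-13, END)): offset=5
After 8 (read(1)): returned '7', offset=6
After 9 (read(7)): returned 'PQAK8XY', offset=13
After 10 (tell()): offset=13
After 11 (read(3)): returned 'MI6', offset=16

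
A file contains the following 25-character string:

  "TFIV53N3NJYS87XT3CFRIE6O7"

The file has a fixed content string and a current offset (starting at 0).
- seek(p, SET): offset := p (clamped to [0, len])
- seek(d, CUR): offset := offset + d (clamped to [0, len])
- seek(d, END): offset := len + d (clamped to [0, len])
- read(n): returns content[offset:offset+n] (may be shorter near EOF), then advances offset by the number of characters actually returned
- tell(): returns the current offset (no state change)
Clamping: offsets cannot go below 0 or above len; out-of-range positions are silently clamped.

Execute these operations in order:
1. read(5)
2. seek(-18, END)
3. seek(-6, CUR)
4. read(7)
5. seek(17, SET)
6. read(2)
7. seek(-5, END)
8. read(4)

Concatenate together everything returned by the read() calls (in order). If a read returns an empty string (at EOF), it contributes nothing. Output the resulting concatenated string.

After 1 (read(5)): returned 'TFIV5', offset=5
After 2 (seek(-18, END)): offset=7
After 3 (seek(-6, CUR)): offset=1
After 4 (read(7)): returned 'FIV53N3', offset=8
After 5 (seek(17, SET)): offset=17
After 6 (read(2)): returned 'CF', offset=19
After 7 (seek(-5, END)): offset=20
After 8 (read(4)): returned 'IE6O', offset=24

Answer: TFIV5FIV53N3CFIE6O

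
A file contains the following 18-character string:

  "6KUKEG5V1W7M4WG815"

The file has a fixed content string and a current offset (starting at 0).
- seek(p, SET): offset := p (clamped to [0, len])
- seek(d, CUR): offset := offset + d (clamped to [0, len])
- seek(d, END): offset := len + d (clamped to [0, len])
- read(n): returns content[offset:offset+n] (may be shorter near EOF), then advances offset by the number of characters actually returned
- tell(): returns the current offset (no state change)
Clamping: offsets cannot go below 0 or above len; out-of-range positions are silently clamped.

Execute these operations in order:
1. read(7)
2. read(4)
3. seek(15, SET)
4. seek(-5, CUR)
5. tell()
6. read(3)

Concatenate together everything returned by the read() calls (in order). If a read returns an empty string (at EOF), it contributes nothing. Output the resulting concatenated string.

Answer: 6KUKEG5V1W77M4

Derivation:
After 1 (read(7)): returned '6KUKEG5', offset=7
After 2 (read(4)): returned 'V1W7', offset=11
After 3 (seek(15, SET)): offset=15
After 4 (seek(-5, CUR)): offset=10
After 5 (tell()): offset=10
After 6 (read(3)): returned '7M4', offset=13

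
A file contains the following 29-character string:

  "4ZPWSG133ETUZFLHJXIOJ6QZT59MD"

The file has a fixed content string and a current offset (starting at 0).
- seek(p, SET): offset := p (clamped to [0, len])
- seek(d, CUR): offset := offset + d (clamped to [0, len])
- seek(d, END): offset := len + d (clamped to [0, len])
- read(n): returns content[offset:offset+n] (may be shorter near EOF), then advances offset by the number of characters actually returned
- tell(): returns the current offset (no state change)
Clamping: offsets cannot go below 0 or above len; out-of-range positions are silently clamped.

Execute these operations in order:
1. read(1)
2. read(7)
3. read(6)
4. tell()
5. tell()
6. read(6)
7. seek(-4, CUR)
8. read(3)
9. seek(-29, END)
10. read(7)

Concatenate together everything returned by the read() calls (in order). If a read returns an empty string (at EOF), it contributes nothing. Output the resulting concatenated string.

Answer: 4ZPWSG133ETUZFLHJXIOJXI4ZPWSG1

Derivation:
After 1 (read(1)): returned '4', offset=1
After 2 (read(7)): returned 'ZPWSG13', offset=8
After 3 (read(6)): returned '3ETUZF', offset=14
After 4 (tell()): offset=14
After 5 (tell()): offset=14
After 6 (read(6)): returned 'LHJXIO', offset=20
After 7 (seek(-4, CUR)): offset=16
After 8 (read(3)): returned 'JXI', offset=19
After 9 (seek(-29, END)): offset=0
After 10 (read(7)): returned '4ZPWSG1', offset=7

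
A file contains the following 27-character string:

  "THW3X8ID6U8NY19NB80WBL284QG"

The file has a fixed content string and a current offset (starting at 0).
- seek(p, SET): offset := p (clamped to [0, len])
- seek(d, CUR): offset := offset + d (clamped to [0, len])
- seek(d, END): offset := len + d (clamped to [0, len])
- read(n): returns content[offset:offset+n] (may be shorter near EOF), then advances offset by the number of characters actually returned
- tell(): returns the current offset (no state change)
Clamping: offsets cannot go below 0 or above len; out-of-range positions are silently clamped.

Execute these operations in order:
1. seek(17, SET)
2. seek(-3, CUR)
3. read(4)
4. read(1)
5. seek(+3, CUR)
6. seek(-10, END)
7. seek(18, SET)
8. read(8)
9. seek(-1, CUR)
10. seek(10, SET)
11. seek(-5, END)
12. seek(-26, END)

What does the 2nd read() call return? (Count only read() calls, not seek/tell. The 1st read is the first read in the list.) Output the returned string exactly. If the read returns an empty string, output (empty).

Answer: 0

Derivation:
After 1 (seek(17, SET)): offset=17
After 2 (seek(-3, CUR)): offset=14
After 3 (read(4)): returned '9NB8', offset=18
After 4 (read(1)): returned '0', offset=19
After 5 (seek(+3, CUR)): offset=22
After 6 (seek(-10, END)): offset=17
After 7 (seek(18, SET)): offset=18
After 8 (read(8)): returned '0WBL284Q', offset=26
After 9 (seek(-1, CUR)): offset=25
After 10 (seek(10, SET)): offset=10
After 11 (seek(-5, END)): offset=22
After 12 (seek(-26, END)): offset=1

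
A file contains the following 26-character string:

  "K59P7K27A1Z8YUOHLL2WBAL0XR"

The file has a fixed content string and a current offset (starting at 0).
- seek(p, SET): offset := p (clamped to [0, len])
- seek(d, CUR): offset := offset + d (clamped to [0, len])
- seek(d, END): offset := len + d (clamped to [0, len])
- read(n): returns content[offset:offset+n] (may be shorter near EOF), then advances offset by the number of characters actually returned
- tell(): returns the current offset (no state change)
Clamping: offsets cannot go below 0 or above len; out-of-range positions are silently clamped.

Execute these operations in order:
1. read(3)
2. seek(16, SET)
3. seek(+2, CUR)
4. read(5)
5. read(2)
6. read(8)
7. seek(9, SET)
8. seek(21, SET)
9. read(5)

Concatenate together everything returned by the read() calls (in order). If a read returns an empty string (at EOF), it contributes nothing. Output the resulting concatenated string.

Answer: K592WBAL0XRAL0XR

Derivation:
After 1 (read(3)): returned 'K59', offset=3
After 2 (seek(16, SET)): offset=16
After 3 (seek(+2, CUR)): offset=18
After 4 (read(5)): returned '2WBAL', offset=23
After 5 (read(2)): returned '0X', offset=25
After 6 (read(8)): returned 'R', offset=26
After 7 (seek(9, SET)): offset=9
After 8 (seek(21, SET)): offset=21
After 9 (read(5)): returned 'AL0XR', offset=26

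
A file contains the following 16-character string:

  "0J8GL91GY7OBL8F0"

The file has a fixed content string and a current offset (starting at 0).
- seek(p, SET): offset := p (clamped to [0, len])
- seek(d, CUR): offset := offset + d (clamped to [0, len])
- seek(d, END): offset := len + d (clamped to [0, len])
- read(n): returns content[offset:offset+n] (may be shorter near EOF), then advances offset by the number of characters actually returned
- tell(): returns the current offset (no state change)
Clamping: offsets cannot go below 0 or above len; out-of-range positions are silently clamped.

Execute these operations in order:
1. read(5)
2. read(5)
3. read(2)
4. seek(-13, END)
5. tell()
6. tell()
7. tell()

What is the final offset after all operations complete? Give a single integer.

Answer: 3

Derivation:
After 1 (read(5)): returned '0J8GL', offset=5
After 2 (read(5)): returned '91GY7', offset=10
After 3 (read(2)): returned 'OB', offset=12
After 4 (seek(-13, END)): offset=3
After 5 (tell()): offset=3
After 6 (tell()): offset=3
After 7 (tell()): offset=3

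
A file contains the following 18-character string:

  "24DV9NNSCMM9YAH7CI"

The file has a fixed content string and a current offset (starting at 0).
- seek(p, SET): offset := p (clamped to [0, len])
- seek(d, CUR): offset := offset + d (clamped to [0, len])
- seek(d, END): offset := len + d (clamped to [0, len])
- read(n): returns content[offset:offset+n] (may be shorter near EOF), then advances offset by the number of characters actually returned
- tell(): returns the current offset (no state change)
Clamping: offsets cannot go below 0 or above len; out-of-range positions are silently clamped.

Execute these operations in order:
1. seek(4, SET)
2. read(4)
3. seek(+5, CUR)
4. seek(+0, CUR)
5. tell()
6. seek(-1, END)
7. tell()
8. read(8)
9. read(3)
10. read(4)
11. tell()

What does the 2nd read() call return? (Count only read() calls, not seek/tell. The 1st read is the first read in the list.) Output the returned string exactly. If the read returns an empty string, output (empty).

After 1 (seek(4, SET)): offset=4
After 2 (read(4)): returned '9NNS', offset=8
After 3 (seek(+5, CUR)): offset=13
After 4 (seek(+0, CUR)): offset=13
After 5 (tell()): offset=13
After 6 (seek(-1, END)): offset=17
After 7 (tell()): offset=17
After 8 (read(8)): returned 'I', offset=18
After 9 (read(3)): returned '', offset=18
After 10 (read(4)): returned '', offset=18
After 11 (tell()): offset=18

Answer: I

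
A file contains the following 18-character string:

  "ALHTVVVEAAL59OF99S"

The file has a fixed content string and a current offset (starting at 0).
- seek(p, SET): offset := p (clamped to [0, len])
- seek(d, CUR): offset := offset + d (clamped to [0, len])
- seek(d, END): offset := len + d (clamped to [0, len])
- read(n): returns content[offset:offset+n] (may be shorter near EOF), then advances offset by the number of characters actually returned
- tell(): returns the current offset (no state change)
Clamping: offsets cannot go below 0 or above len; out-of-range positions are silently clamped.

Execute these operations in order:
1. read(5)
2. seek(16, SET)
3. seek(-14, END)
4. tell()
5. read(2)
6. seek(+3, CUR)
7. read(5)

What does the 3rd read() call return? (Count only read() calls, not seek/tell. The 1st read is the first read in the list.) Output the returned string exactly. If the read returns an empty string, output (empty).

Answer: AL59O

Derivation:
After 1 (read(5)): returned 'ALHTV', offset=5
After 2 (seek(16, SET)): offset=16
After 3 (seek(-14, END)): offset=4
After 4 (tell()): offset=4
After 5 (read(2)): returned 'VV', offset=6
After 6 (seek(+3, CUR)): offset=9
After 7 (read(5)): returned 'AL59O', offset=14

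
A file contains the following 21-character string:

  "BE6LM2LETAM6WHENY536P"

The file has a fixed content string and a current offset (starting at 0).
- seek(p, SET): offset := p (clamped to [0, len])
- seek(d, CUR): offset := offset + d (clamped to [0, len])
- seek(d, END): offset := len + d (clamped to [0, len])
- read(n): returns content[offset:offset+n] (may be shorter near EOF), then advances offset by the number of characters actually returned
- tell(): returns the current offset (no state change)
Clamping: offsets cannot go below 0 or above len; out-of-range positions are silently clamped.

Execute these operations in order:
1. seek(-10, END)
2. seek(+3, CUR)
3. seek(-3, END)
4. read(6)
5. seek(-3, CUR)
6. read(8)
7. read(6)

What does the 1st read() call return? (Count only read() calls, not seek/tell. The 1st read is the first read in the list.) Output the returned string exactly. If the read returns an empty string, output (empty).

After 1 (seek(-10, END)): offset=11
After 2 (seek(+3, CUR)): offset=14
After 3 (seek(-3, END)): offset=18
After 4 (read(6)): returned '36P', offset=21
After 5 (seek(-3, CUR)): offset=18
After 6 (read(8)): returned '36P', offset=21
After 7 (read(6)): returned '', offset=21

Answer: 36P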